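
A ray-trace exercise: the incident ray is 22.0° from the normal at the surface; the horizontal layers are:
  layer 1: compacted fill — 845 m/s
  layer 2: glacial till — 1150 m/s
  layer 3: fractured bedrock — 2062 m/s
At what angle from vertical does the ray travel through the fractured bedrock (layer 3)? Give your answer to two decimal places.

Ray parameter p = sin 22.0° / 845 = 4.4332e-04 s/m.
sin θ_3 = p·V_3 = 4.4332e-04 × 2062 = 0.9141.
θ_3 = 66.08° from the vertical.

66.08°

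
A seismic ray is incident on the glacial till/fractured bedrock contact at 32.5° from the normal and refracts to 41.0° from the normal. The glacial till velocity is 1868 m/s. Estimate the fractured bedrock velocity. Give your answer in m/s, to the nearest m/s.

sin 32.5° = 0.5373; sin 41.0° = 0.6561.
V₂ = V₁·(sin θ₂/sin θ₁) = 1868·(0.6561/0.5373) = 2280.88 m/s.

2281 m/s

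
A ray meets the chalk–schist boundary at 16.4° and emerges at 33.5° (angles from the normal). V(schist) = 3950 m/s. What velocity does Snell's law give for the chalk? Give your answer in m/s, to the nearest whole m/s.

2021 m/s

Snell's law: sin 16.4°/V₁ = sin 33.5°/V₂.
V₁ = V₂·sin 16.4°/sin 33.5° = 3950 × 0.5115 = 2020.61 m/s.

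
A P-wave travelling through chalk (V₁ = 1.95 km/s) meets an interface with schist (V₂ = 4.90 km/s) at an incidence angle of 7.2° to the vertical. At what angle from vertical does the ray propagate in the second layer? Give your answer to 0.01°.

sin θ₁/V₁ = sin θ₂/V₂ ⇒ sin θ₂ = 4.90·sin 7.2°/1.95 = 4.90·0.1253/1.95 = 0.3149.
θ₂ = sin⁻¹(0.3149) = 18.36° (from vertical).

18.36°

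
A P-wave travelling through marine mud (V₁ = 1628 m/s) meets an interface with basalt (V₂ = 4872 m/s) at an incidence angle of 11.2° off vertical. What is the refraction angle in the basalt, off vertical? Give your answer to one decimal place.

Snell's law: sin θ₂ = (V₂/V₁)·sin θ₁ = (4872/1628)·sin 11.2° = 0.5813.
θ₂ = arcsin 0.5813 = 35.54° from the normal.

35.5°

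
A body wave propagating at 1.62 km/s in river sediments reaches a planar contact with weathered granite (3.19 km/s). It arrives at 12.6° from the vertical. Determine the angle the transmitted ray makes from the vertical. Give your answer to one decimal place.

25.4°

Snell's law: sin θ₂ = (V₂/V₁)·sin θ₁ = (3.19/1.62)·sin 12.6° = 0.4296.
θ₂ = sin⁻¹(0.4296) = 25.44° (from vertical).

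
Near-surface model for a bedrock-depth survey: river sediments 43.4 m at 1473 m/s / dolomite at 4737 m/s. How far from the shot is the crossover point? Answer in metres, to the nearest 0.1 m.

x_cross = 2h·√((V₂+V₁)/(V₂−V₁)).
(V₂+V₁)/(V₂−V₁) = (4737+1473)/(4737−1473) = 1.9026; √ = 1.3793.
x_cross = 2·43.4·1.3793 = 119.73 m.

119.7 m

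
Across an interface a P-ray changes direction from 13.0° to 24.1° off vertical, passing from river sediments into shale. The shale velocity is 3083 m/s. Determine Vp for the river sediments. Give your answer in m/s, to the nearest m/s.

1698 m/s

sin 13.0° = 0.2250; sin 24.1° = 0.4083.
V₁ = V₂·(sin θ₁/sin θ₂) = 3083·(0.2250/0.4083) = 1698.44 m/s.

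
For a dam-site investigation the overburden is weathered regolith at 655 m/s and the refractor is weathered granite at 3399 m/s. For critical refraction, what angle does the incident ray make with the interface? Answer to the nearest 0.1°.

At critical incidence the refracted ray runs along the interface (θ₂ = 90°), so sin θ_c = V₁/V₂.
θ_c = arcsin(655/3399) = arcsin 0.1927 = 11.11°.
Measured from the interface: 90° − 11.11° = 78.89°.

78.9°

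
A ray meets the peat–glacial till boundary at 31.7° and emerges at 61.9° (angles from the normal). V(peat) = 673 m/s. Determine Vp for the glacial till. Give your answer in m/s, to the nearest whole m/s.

sin 31.7° = 0.5255; sin 61.9° = 0.8821.
V₂ = V₁·(sin θ₂/sin θ₁) = 673·(0.8821/0.5255) = 1129.79 m/s.

1130 m/s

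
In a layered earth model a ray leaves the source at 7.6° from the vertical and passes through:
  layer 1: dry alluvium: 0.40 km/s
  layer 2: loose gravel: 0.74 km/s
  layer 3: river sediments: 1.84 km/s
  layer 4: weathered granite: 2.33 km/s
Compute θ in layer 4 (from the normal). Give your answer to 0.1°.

50.4°

Snell's law across each interface conserves sin θ / V, so sin θ_4 = V_4·sin θ₁/V₁.
sin θ_4 = 2.33 × sin 7.6° / 0.40 = 0.7704.
θ_4 = arcsin 0.7704 = 50.39°.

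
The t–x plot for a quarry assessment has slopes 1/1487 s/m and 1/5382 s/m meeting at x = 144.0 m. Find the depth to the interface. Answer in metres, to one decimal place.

54.2 m

h = (x_cross/2)·√((V₂−V₁)/(V₂+V₁)).
(V₂−V₁)/(V₂+V₁) = (5382−1487)/(5382+1487) = 0.5670; √ = 0.7530.
h = (144.0/2)·0.7530 = 54.22 m.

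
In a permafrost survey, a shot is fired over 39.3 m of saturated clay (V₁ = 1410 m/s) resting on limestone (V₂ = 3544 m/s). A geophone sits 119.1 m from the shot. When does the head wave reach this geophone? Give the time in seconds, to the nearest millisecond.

t = x/V₂ + 2h·√(V₂²−V₁²)/(V₁V₂).
√(V₂²−V₁²) = √(3544²−1410²) = 3251.4 m/s; delay term = 2·39.3·3251.4/(1410·3544) = 0.05114 s.
t = 119.1/3544 + 0.05114 = 0.08475 s.

0.085 s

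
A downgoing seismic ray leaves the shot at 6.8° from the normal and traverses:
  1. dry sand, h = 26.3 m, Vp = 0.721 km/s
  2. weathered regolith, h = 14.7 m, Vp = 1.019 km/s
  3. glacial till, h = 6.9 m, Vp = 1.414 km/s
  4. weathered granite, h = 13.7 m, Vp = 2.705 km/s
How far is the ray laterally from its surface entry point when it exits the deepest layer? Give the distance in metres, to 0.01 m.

Apply Snell's law at each interface; in layer i the horizontal offset is hᵢ·tan θᵢ.
Layer 1: θ = 6.80°; offset = 26.3·tan 6.80° = 3.1361 m.
Layer 2: sin θ = 1.019·sin 6.8°/0.721 = 0.1673, θ = 9.63°; offset = 14.7·tan 9.63° = 2.4951 m.
Layer 3: sin θ = 1.414·sin 6.8°/0.721 = 0.2322, θ = 13.43°; offset = 6.9·tan 13.43° = 1.6473 m.
Layer 4: sin θ = 2.705·sin 6.8°/0.721 = 0.4442, θ = 26.37°; offset = 13.7·tan 26.37° = 6.7928 m.
Summing the layer offsets gives 14.0713 m.

14.07 m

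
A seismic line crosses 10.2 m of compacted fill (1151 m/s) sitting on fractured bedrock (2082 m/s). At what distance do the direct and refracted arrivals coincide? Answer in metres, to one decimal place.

38.0 m

θ_c = arcsin(1151/2082) = 33.56°, so cos θ_c = 0.8333 and tᵢ = 2h cos θ_c/V₁ = 0.0148 s.
At crossover x/V₁ = x/V₂ + tᵢ ⇒ x = tᵢ/(1/V₁ − 1/V₂) = 0.01477/(8.6881e-04 − 4.8031e-04) = 38.02 m.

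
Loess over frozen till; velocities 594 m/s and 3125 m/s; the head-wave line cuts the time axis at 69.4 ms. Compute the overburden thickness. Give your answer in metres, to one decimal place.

21.0 m

h = tᵢ·V₁·V₂ / (2·√(V₂²−V₁²)).
√(V₂²−V₁²) = √(3125² − 594²) = 3068.0 m/s.
h = 0.0694 s × 594 × 3125 / (2 × 3068.0) = 20.99 m.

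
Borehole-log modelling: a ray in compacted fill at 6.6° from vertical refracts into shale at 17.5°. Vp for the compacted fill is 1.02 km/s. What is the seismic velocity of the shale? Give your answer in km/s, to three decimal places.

2.669 km/s

Snell's law: sin 6.6°/V₁ = sin 17.5°/V₂.
V₂ = V₁·sin 17.5°/sin 6.6° = 1.02 × 2.6163 = 2.669 km/s.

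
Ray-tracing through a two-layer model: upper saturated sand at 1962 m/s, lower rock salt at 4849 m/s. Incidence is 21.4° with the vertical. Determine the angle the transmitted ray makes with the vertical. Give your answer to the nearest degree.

64°

sin θ₁/V₁ = sin θ₂/V₂ ⇒ sin θ₂ = 4849·sin 21.4°/1962 = 4849·0.3649/1962 = 0.9018.
θ₂ = arcsin 0.9018 = 64.39° from the normal.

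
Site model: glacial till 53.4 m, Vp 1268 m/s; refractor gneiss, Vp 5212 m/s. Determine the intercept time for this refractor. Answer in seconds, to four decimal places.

θ_c = arcsin(V₁/V₂) = arcsin(1268/5212) = 14.08°; cos θ_c = 0.9700.
tᵢ = 2h·cos θ_c / V₁ = 2·53.4·0.9700 / 1268 = 0.08170 s.

0.0817 s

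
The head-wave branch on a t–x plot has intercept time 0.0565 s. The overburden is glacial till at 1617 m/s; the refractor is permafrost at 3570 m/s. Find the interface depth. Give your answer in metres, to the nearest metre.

θ_c = arcsin(1617/3570) = 26.93°; cos θ_c = 0.8915.
tᵢ = 2h cos θ_c/V₁ ⇒ h = tᵢ·V₁/(2 cos θ_c) = 0.0565·1617/(2·0.8915) = 51.24 m.

51 m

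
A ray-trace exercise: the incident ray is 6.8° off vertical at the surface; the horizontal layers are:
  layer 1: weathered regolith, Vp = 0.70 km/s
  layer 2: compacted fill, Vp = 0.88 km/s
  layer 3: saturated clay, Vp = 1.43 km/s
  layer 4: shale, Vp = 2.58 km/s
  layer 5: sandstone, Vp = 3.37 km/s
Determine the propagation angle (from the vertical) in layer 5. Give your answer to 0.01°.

Ray parameter p = sin 6.8° / 0.70 = 1.6915e-01 s/km.
sin θ_5 = p·V_5 = 1.6915e-01 × 3.37 = 0.5700.
θ_5 = arcsin 0.5700 = 34.75°.

34.75°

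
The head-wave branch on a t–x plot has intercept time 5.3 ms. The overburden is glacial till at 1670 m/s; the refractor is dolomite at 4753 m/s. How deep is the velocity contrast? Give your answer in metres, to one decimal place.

θ_c = arcsin(1670/4753) = 20.57°; cos θ_c = 0.9362.
tᵢ = 2h cos θ_c/V₁ ⇒ h = tᵢ·V₁/(2 cos θ_c) = 0.0053·1670/(2·0.9362) = 4.73 m.

4.7 m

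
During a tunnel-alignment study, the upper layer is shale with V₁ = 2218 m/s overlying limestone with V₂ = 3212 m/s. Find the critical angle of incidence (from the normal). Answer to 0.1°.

At critical incidence the refracted ray runs along the interface (θ₂ = 90°), so sin θ_c = V₁/V₂.
θ_c = arcsin(2218/3212) = arcsin 0.6905 = 43.67°.

43.7°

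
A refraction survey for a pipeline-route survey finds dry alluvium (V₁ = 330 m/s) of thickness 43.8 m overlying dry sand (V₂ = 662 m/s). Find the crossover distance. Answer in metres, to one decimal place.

151.4 m

θ_c = arcsin(330/662) = 29.90°, so cos θ_c = 0.8669 and tᵢ = 2h cos θ_c/V₁ = 0.2301 s.
At crossover x/V₁ = x/V₂ + tᵢ ⇒ x = tᵢ/(1/V₁ − 1/V₂) = 0.23012/(3.0303e-03 − 1.5106e-03) = 151.42 m.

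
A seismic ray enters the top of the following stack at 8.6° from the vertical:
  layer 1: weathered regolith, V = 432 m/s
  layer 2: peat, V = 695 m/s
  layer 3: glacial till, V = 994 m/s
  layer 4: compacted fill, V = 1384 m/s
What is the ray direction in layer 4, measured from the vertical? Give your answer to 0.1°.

28.6°

Snell's law across each interface conserves sin θ / V, so sin θ_4 = V_4·sin θ₁/V₁.
sin θ_4 = 1384 × sin 8.6° / 432 = 0.4791.
θ_4 = arcsin 0.4791 = 28.62°.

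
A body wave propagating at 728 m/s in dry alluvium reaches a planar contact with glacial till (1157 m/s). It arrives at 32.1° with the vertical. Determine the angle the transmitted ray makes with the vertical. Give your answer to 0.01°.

Snell's law: sin θ₂ = (V₂/V₁)·sin θ₁ = (1157/728)·sin 32.1° = 0.8445.
θ₂ = sin⁻¹(0.8445) = 57.62° (from vertical).

57.62°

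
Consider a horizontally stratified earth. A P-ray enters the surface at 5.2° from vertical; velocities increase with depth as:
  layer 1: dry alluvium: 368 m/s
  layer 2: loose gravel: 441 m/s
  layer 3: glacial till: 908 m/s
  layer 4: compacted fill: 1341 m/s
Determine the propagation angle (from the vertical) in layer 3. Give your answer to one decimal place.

Snell's law across each interface conserves sin θ / V, so sin θ_3 = V_3·sin θ₁/V₁.
sin θ_3 = 908 × sin 5.2° / 368 = 0.2236.
θ_3 = 12.92° from the vertical.

12.9°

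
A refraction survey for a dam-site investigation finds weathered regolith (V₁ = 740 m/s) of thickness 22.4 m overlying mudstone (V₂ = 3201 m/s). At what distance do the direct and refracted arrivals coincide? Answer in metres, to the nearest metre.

57 m

θ_c = arcsin(740/3201) = 13.37°, so cos θ_c = 0.9729 and tᵢ = 2h cos θ_c/V₁ = 0.0589 s.
At crossover x/V₁ = x/V₂ + tᵢ ⇒ x = tᵢ/(1/V₁ − 1/V₂) = 0.05890/(1.3514e-03 − 3.1240e-04) = 56.69 m.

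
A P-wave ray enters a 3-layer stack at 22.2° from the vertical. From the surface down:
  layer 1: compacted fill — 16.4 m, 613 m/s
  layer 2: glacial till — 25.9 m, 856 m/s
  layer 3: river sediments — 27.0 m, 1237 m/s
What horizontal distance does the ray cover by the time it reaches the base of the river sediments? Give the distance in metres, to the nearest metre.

55 m

p = sin θ₁/V₁ = sin 22.2°/613 = 6.1638e-04 s/m is conserved through the stack.
Layer 1: θ = 22.20°; offset = 16.4·tan 22.20° = 6.693 m.
Layer 2: sin θ = p·856 = 0.5276 → θ = 31.84°; offset = 25.9·tan 31.84° = 16.087 m.
Layer 3: sin θ = p·1237 = 0.7625 → θ = 49.68°; offset = 27.0·tan 49.68° = 31.817 m.
Summing the layer offsets gives 54.596 m.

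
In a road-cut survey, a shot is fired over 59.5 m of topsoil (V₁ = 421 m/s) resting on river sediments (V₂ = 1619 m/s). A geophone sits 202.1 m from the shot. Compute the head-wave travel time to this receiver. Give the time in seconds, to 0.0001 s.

t = x/V₂ + 2h·√(V₂²−V₁²)/(V₁V₂).
√(V₂²−V₁²) = √(1619²−421²) = 1563.3 m/s; delay term = 2·59.5·1563.3/(421·1619) = 0.27294 s.
t = 202.1/1619 + 0.27294 = 0.39777 s.

0.3978 s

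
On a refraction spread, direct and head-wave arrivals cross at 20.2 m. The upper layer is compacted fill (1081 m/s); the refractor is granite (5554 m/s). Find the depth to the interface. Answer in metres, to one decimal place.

8.3 m

h = (x_cross/2)·√((V₂−V₁)/(V₂+V₁)).
(V₂−V₁)/(V₂+V₁) = (5554−1081)/(5554+1081) = 0.6742; √ = 0.8211.
h = (20.2/2)·0.8211 = 8.29 m.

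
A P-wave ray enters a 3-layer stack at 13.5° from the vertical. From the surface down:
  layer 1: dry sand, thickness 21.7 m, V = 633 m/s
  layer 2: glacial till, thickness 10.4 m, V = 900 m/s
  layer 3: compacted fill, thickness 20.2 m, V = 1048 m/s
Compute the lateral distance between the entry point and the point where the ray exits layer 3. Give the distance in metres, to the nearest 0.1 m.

p = sin θ₁/V₁ = sin 13.5°/633 = 3.6879e-04 s/m is conserved through the stack.
Layer 1: θ = 13.50°; offset = 21.7·tan 13.50° = 5.210 m.
Layer 2: sin θ = p·900 = 0.3319 → θ = 19.38°; offset = 10.4·tan 19.38° = 3.659 m.
Layer 3: sin θ = p·1048 = 0.3865 → θ = 22.74°; offset = 20.2·tan 22.74° = 8.465 m.
Σ offsets = 17.334 m.

17.3 m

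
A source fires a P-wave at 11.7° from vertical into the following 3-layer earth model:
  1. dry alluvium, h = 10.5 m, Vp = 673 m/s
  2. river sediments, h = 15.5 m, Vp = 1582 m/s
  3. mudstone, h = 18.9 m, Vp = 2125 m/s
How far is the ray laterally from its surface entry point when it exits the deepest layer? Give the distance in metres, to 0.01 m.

26.33 m

Apply Snell's law at each interface; in layer i the horizontal offset is hᵢ·tan θᵢ.
Layer 1: θ = 11.70°; offset = 10.5·tan 11.70° = 2.1744 m.
Layer 2: sin θ = 1582·sin 11.7°/673 = 0.4767, θ = 28.47°; offset = 15.5·tan 28.47° = 8.4050 m.
Layer 3: sin θ = 2125·sin 11.7°/673 = 0.6403, θ = 39.81°; offset = 18.9·tan 39.81° = 15.7549 m.
Total horizontal offset = 26.3343 m.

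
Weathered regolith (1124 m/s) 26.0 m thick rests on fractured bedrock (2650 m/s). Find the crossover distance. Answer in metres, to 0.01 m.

81.78 m

x_cross = 2h·√((V₂+V₁)/(V₂−V₁)).
(V₂+V₁)/(V₂−V₁) = (2650+1124)/(2650−1124) = 2.4731; √ = 1.5726.
x_cross = 2·26.0·1.5726 = 81.78 m.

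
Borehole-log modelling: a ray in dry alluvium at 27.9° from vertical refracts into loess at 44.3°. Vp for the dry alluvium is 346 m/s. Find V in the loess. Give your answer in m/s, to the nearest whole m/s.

Snell's law: sin 27.9°/V₁ = sin 44.3°/V₂.
V₂ = V₁·sin 44.3°/sin 27.9° = 346 × 1.4926 = 516.43 m/s.

516 m/s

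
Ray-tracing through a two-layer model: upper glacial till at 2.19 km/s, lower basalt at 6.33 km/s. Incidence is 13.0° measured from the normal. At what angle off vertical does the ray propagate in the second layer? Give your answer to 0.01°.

Snell's law: sin θ₂ = (V₂/V₁)·sin θ₁ = (6.33/2.19)·sin 13.0° = 0.6502.
θ₂ = sin⁻¹(0.6502) = 40.56° (from vertical).

40.56°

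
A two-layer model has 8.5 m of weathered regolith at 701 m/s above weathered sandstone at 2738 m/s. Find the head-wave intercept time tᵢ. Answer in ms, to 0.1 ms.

tᵢ = 2h·√(V₂²−V₁²)/(V₁V₂).
√(V₂²−V₁²) = √(2738²−701²) = 2646.7 m/s.
tᵢ = 2·8.5·2646.7/(701·2738) = 0.02344 s.

23.4 ms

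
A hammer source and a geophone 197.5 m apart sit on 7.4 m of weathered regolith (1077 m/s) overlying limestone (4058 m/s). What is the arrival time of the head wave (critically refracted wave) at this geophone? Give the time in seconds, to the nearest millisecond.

0.062 s

t = x/V₂ + 2h·√(V₂²−V₁²)/(V₁V₂).
√(V₂²−V₁²) = √(4058²−1077²) = 3912.5 m/s; delay term = 2·7.4·3912.5/(1077·4058) = 0.01325 s.
t = 197.5/4058 + 0.01325 = 0.06192 s.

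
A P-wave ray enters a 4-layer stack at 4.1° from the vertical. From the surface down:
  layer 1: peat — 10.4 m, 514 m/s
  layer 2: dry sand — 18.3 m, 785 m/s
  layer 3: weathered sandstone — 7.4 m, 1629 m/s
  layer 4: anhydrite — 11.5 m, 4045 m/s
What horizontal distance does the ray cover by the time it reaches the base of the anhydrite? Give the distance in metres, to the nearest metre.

12 m

Apply Snell's law at each interface; in layer i the horizontal offset is hᵢ·tan θᵢ.
Layer 1: θ = 4.10°; offset = 10.4·tan 4.10° = 0.745 m.
Layer 2: sin θ = 785·sin 4.1°/514 = 0.1092, θ = 6.27°; offset = 18.3·tan 6.27° = 2.010 m.
Layer 3: sin θ = 1629·sin 4.1°/514 = 0.2266, θ = 13.10°; offset = 7.4·tan 13.10° = 1.722 m.
Layer 4: sin θ = 4045·sin 4.1°/514 = 0.5627, θ = 34.24°; offset = 11.5·tan 34.24° = 7.827 m.
Total horizontal offset = 12.304 m.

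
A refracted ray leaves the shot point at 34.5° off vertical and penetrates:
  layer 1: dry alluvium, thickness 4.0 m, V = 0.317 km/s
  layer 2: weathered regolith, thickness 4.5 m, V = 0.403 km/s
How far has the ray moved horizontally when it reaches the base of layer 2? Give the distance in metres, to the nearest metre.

p = sin θ₁/V₁ = sin 34.5°/0.317 = 1.7868e+00 s/km is conserved through the stack.
Layer 1: θ = 34.50°; offset = 4.0·tan 34.50° = 2.749 m.
Layer 2: sin θ = p·0.403 = 0.7201 → θ = 46.06°; offset = 4.5·tan 46.06° = 4.670 m.
Σ offsets = 7.419 m.

7 m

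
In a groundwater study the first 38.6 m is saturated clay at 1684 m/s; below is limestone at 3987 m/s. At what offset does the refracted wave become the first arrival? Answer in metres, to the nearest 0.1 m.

x_cross = 2h·√((V₂+V₁)/(V₂−V₁)).
(V₂+V₁)/(V₂−V₁) = (3987+1684)/(3987−1684) = 2.4624; √ = 1.5692.
x_cross = 2·38.6·1.5692 = 121.14 m.

121.1 m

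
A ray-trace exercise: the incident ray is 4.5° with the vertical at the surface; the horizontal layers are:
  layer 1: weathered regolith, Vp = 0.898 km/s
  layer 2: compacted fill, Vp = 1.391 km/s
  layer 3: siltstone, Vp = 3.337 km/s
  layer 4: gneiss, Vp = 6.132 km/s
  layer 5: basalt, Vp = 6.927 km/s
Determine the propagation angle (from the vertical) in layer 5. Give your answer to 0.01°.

Snell's law across each interface conserves sin θ / V, so sin θ_5 = V_5·sin θ₁/V₁.
sin θ_5 = 6.927 × sin 4.5° / 0.898 = 0.6052.
θ_5 = 37.24° from the vertical.

37.24°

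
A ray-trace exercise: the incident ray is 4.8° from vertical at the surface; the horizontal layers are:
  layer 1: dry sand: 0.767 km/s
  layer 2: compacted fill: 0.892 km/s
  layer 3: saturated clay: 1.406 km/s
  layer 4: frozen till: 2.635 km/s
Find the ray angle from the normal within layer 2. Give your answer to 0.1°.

5.6°

Ray parameter p = sin 4.8° / 0.767 = 1.0910e-01 s/km.
sin θ_2 = p·V_2 = 1.0910e-01 × 0.892 = 0.0973.
θ_2 = arcsin 0.0973 = 5.58°.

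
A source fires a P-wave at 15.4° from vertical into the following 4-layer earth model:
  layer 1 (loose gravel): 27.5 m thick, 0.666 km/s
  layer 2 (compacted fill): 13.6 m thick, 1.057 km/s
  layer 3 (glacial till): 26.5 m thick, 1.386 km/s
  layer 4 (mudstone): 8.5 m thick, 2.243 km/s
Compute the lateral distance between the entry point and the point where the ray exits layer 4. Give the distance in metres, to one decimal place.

Apply Snell's law at each interface; in layer i the horizontal offset is hᵢ·tan θᵢ.
Layer 1: θ = 15.40°; offset = 27.5·tan 15.40° = 7.575 m.
Layer 2: sin θ = 1.057·sin 15.4°/0.666 = 0.4215, θ = 24.93°; offset = 13.6·tan 24.93° = 6.321 m.
Layer 3: sin θ = 1.386·sin 15.4°/0.666 = 0.5526, θ = 33.55°; offset = 26.5·tan 33.55° = 17.572 m.
Layer 4: sin θ = 2.243·sin 15.4°/0.666 = 0.8944, θ = 63.43°; offset = 8.5·tan 63.43° = 16.993 m.
Σ offsets = 48.461 m.

48.5 m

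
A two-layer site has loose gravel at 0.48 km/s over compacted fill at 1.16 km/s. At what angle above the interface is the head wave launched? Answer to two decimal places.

Critical incidence: sin θ_c = V₁/V₂ = 0.48/1.16 = 0.4138.
θ_c = arcsin 0.4138 = 24.44°.
Measured from the interface: 90° − 24.44° = 65.56°.

65.56°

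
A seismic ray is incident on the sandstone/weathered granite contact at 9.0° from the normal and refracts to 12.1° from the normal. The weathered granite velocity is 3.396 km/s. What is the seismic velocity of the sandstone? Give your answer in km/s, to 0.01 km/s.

sin 9.0° = 0.1564; sin 12.1° = 0.2096.
V₁ = V₂·(sin θ₁/sin θ₂) = 3.396·(0.1564/0.2096) = 2.53 km/s.

2.53 km/s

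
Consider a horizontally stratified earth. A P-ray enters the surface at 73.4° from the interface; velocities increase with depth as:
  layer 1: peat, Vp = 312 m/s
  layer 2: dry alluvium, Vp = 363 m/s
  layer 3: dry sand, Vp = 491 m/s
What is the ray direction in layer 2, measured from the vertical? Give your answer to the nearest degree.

From the normal: θ₁ = 90° − 73.4° = 16.6°.
Ray parameter p = sin 16.6° / 312 = 9.1567e-04 s/m.
sin θ_2 = p·V_2 = 9.1567e-04 × 363 = 0.3324.
θ_2 = 19.41° from the vertical.

19°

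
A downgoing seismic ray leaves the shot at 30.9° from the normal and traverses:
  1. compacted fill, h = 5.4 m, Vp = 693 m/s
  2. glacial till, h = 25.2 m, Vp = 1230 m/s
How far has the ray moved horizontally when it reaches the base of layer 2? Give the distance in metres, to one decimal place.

Apply Snell's law at each interface; in layer i the horizontal offset is hᵢ·tan θᵢ.
Layer 1: θ = 30.90°; offset = 5.4·tan 30.90° = 3.232 m.
Layer 2: sin θ = 1230·sin 30.9°/693 = 0.9115, θ = 65.71°; offset = 25.2·tan 65.71° = 55.840 m.
Σ offsets = 59.071 m.

59.1 m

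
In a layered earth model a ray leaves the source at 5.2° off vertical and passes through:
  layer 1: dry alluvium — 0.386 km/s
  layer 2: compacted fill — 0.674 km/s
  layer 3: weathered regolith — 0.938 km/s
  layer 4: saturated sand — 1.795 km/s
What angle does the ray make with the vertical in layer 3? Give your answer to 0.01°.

Snell's law across each interface conserves sin θ / V, so sin θ_3 = V_3·sin θ₁/V₁.
sin θ_3 = 0.938 × sin 5.2° / 0.386 = 0.2202.
θ_3 = arcsin 0.2202 = 12.72°.

12.72°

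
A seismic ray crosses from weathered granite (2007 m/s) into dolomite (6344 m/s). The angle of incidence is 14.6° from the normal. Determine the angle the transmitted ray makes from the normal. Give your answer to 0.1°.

sin θ₁/V₁ = sin θ₂/V₂ ⇒ sin θ₂ = 6344·sin 14.6°/2007 = 6344·0.2521/2007 = 0.7968.
θ₂ = arcsin 0.7968 = 52.82° from the normal.

52.8°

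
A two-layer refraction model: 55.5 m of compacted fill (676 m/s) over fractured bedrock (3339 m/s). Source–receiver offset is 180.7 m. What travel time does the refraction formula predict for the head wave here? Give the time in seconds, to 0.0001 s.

θ_c = arcsin(V₁/V₂) = arcsin(676/3339) = 11.68°, cos θ_c = 0.9793.
Intercept time tᵢ = 2h cos θ_c / V₁ = 2·55.5·0.9793/676 = 0.16080 s.
t = x/V₂ + tᵢ = 180.7/3339 + 0.16080 = 0.21492 s.

0.2149 s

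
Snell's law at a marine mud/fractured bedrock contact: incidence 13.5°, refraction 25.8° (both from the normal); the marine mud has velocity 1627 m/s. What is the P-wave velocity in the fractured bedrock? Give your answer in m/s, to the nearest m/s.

Snell's law: sin 13.5°/V₁ = sin 25.8°/V₂.
V₂ = V₁·sin 25.8°/sin 13.5° = 1627 × 1.8644 = 3033.35 m/s.

3033 m/s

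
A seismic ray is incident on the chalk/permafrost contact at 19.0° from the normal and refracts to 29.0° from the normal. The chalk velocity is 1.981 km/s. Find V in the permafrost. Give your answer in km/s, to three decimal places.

sin 19.0° = 0.3256; sin 29.0° = 0.4848.
V₂ = V₁·(sin θ₂/sin θ₁) = 1.981·(0.4848/0.3256) = 2.950 km/s.

2.950 km/s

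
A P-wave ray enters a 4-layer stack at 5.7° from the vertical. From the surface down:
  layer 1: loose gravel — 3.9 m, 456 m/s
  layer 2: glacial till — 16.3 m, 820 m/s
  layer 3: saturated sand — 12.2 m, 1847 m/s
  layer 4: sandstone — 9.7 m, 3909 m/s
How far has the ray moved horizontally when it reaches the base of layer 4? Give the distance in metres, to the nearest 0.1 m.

p = sin θ₁/V₁ = sin 5.7°/456 = 2.1781e-04 s/m is conserved through the stack.
Layer 1: θ = 5.70°; offset = 3.9·tan 5.70° = 0.389 m.
Layer 2: sin θ = p·820 = 0.1786 → θ = 10.29°; offset = 16.3·tan 10.29° = 2.959 m.
Layer 3: sin θ = p·1847 = 0.4023 → θ = 23.72°; offset = 12.2·tan 23.72° = 5.361 m.
Layer 4: sin θ = p·3909 = 0.8514 → θ = 58.36°; offset = 9.7·tan 58.36° = 15.745 m.
Summing the layer offsets gives 24.454 m.

24.5 m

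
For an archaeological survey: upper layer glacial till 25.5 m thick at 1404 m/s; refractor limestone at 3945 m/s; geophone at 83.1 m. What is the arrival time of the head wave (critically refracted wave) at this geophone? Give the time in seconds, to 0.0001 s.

0.0550 s

θ_c = arcsin(V₁/V₂) = arcsin(1404/3945) = 20.85°, cos θ_c = 0.9345.
Intercept time tᵢ = 2h cos θ_c / V₁ = 2·25.5·0.9345/1404 = 0.03395 s.
t = x/V₂ + tᵢ = 83.1/3945 + 0.03395 = 0.05501 s.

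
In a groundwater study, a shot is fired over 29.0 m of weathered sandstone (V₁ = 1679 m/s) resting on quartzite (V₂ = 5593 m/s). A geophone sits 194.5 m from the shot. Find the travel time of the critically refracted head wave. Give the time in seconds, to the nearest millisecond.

t = x/V₂ + 2h·√(V₂²−V₁²)/(V₁V₂).
√(V₂²−V₁²) = √(5593²−1679²) = 5335.0 m/s; delay term = 2·29.0·5335.0/(1679·5593) = 0.03295 s.
t = 194.5/5593 + 0.03295 = 0.06773 s.

0.068 s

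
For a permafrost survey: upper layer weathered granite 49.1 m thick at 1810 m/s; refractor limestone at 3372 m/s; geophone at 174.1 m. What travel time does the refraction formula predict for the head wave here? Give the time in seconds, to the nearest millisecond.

0.097 s

t = x/V₂ + 2h·√(V₂²−V₁²)/(V₁V₂).
√(V₂²−V₁²) = √(3372²−1810²) = 2845.0 m/s; delay term = 2·49.1·2845.0/(1810·3372) = 0.04578 s.
t = 174.1/3372 + 0.04578 = 0.09741 s.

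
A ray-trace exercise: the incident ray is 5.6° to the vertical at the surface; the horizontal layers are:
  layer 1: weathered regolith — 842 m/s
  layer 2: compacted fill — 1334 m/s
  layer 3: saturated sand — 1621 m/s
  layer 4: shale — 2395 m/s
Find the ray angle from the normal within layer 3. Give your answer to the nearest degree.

11°

Snell's law across each interface conserves sin θ / V, so sin θ_3 = V_3·sin θ₁/V₁.
sin θ_3 = 1621 × sin 5.6° / 842 = 0.1879.
θ_3 = arcsin 0.1879 = 10.83°.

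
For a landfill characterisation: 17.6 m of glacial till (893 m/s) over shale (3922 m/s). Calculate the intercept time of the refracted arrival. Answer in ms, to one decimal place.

38.4 ms

θ_c = arcsin(V₁/V₂) = arcsin(893/3922) = 13.16°; cos θ_c = 0.9737.
tᵢ = 2h·cos θ_c / V₁ = 2·17.6·0.9737 / 893 = 0.03838 s.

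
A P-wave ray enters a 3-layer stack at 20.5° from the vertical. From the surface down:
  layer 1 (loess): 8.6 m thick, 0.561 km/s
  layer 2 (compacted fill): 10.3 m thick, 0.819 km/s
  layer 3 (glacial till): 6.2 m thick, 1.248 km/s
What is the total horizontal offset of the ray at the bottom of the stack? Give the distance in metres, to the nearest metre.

17 m

p = sin θ₁/V₁ = sin 20.5°/0.561 = 6.2426e-01 s/km is conserved through the stack.
Layer 1: θ = 20.50°; offset = 8.6·tan 20.50° = 3.215 m.
Layer 2: sin θ = p·0.819 = 0.5113 → θ = 30.75°; offset = 10.3·tan 30.75° = 6.127 m.
Layer 3: sin θ = p·1.248 = 0.7791 → θ = 51.18°; offset = 6.2·tan 51.18° = 7.705 m.
Summing the layer offsets gives 17.047 m.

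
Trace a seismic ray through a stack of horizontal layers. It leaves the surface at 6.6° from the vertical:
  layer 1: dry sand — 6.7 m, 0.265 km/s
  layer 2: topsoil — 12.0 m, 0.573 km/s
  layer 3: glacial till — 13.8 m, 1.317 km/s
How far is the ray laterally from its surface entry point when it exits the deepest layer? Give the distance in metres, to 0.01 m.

13.46 m

p = sin θ₁/V₁ = sin 6.6°/0.265 = 4.3373e-01 s/km is conserved through the stack.
Layer 1: θ = 6.60°; offset = 6.7·tan 6.60° = 0.7752 m.
Layer 2: sin θ = p·0.573 = 0.2485 → θ = 14.39°; offset = 12.0·tan 14.39° = 3.0789 m.
Layer 3: sin θ = p·1.317 = 0.5712 → θ = 34.84°; offset = 13.8·tan 34.84° = 9.6038 m.
Total horizontal offset = 13.4579 m.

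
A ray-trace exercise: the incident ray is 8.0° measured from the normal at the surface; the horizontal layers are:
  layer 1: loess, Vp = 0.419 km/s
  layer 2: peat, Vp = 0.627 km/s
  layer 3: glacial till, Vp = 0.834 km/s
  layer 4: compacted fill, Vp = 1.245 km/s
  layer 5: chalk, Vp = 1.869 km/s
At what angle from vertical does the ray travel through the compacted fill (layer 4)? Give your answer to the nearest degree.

24°

Snell's law across each interface conserves sin θ / V, so sin θ_4 = V_4·sin θ₁/V₁.
sin θ_4 = 1.245 × sin 8.0° / 0.419 = 0.4135.
θ_4 = 24.43° from the vertical.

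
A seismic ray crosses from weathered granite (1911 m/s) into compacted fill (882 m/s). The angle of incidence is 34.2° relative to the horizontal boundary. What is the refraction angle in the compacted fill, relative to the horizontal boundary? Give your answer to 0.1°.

Angle from the normal: 90° − 34.2° = 55.8°.
sin θ₁/V₁ = sin θ₂/V₂ ⇒ sin θ₂ = 882·sin 55.8°/1911 = 882·0.8271/1911 = 0.3817.
θ₂ = sin⁻¹(0.3817) = 22.44° (from vertical).
From the interface: 90° − 22.44° = 67.56°.

67.6°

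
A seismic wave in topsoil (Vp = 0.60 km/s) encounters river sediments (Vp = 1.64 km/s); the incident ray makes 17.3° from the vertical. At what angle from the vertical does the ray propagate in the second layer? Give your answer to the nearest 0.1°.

sin θ₁/V₁ = sin θ₂/V₂ ⇒ sin θ₂ = 1.64·sin 17.3°/0.60 = 1.64·0.2974/0.60 = 0.8128.
θ₂ = arcsin 0.8128 = 54.37° from the normal.

54.4°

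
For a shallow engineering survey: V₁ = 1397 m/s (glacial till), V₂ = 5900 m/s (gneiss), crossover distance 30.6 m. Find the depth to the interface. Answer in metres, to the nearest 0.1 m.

12.0 m

x_cross = 2h·√((V₂+V₁)/(V₂−V₁)) → h = x_cross / (2·√((V₂+V₁)/(V₂−V₁))).
√((V₂+V₁)/(V₂−V₁)) = √((5900+1397)/(5900−1397)) = 1.2730.
h = 30.6 / (2·1.2730) = 12.02 m.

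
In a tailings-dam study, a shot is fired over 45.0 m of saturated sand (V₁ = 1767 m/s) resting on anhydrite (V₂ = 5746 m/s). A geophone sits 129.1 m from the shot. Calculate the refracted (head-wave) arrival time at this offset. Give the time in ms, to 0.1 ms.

t = x/V₂ + 2h·√(V₂²−V₁²)/(V₁V₂).
√(V₂²−V₁²) = √(5746²−1767²) = 5467.6 m/s; delay term = 2·45.0·5467.6/(1767·5746) = 0.04847 s.
t = 129.1/5746 + 0.04847 = 0.07093 s.

70.9 ms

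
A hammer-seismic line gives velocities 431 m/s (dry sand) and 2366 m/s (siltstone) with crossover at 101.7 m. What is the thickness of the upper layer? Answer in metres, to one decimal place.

42.3 m

h = (x_cross/2)·√((V₂−V₁)/(V₂+V₁)).
(V₂−V₁)/(V₂+V₁) = (2366−431)/(2366+431) = 0.6918; √ = 0.8318.
h = (101.7/2)·0.8318 = 42.29 m.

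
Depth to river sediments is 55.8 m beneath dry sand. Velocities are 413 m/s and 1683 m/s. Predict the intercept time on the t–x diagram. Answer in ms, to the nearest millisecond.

θ_c = arcsin(V₁/V₂) = arcsin(413/1683) = 14.21°; cos θ_c = 0.9694.
tᵢ = 2h·cos θ_c / V₁ = 2·55.8·0.9694 / 413 = 0.26196 s.

262 ms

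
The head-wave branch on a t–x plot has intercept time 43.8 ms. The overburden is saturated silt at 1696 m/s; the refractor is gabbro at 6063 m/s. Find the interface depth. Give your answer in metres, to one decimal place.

38.7 m

h = tᵢ·V₁·V₂ / (2·√(V₂²−V₁²)).
√(V₂²−V₁²) = √(6063² − 1696²) = 5821.0 m/s.
h = 0.0438 s × 1696 × 6063 / (2 × 5821.0) = 38.69 m.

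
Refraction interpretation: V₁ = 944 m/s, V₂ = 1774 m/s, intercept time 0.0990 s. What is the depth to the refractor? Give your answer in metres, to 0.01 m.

h = tᵢ·V₁·V₂ / (2·√(V₂²−V₁²)).
√(V₂²−V₁²) = √(1774² − 944²) = 1502.0 m/s.
h = 0.099 s × 944 × 1774 / (2 × 1502.0) = 55.19 m.

55.19 m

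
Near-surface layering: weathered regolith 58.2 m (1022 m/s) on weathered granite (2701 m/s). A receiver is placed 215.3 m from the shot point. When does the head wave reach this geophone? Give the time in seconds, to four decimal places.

θ_c = arcsin(V₁/V₂) = arcsin(1022/2701) = 22.23°, cos θ_c = 0.9257.
Intercept time tᵢ = 2h cos θ_c / V₁ = 2·58.2·0.9257/1022 = 0.10543 s.
t = x/V₂ + tᵢ = 215.3/2701 + 0.10543 = 0.18514 s.

0.1851 s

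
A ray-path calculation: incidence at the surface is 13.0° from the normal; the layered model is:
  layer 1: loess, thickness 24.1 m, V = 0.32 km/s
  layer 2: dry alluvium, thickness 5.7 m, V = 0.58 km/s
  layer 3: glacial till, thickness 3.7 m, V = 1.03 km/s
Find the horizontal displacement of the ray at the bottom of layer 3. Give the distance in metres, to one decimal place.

12.0 m

p = sin θ₁/V₁ = sin 13.0°/0.32 = 7.0297e-01 s/km is conserved through the stack.
Layer 1: θ = 13.00°; offset = 24.1·tan 13.00° = 5.564 m.
Layer 2: sin θ = p·0.58 = 0.4077 → θ = 24.06°; offset = 5.7·tan 24.06° = 2.545 m.
Layer 3: sin θ = p·1.03 = 0.7241 → θ = 46.39°; offset = 3.7·tan 46.39° = 3.884 m.
Summing the layer offsets gives 11.993 m.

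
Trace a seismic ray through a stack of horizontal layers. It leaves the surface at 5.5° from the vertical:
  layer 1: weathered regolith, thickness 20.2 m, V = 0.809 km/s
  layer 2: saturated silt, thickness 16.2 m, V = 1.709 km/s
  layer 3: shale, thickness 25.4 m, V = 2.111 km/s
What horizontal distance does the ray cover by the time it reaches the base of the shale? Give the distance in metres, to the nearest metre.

Apply Snell's law at each interface; in layer i the horizontal offset is hᵢ·tan θᵢ.
Layer 1: θ = 5.50°; offset = 20.2·tan 5.50° = 1.945 m.
Layer 2: sin θ = 1.709·sin 5.5°/0.809 = 0.2025, θ = 11.68°; offset = 16.2·tan 11.68° = 3.349 m.
Layer 3: sin θ = 2.111·sin 5.5°/0.809 = 0.2501, θ = 14.48°; offset = 25.4·tan 14.48° = 6.561 m.
Σ offsets = 11.856 m.

12 m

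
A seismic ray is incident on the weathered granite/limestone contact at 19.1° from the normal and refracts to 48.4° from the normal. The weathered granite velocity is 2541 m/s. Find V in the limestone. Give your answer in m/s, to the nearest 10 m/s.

sin 19.1° = 0.3272; sin 48.4° = 0.7478.
V₂ = V₁·(sin θ₂/sin θ₁) = 2541·(0.7478/0.3272) = 5807.00 m/s.

5810 m/s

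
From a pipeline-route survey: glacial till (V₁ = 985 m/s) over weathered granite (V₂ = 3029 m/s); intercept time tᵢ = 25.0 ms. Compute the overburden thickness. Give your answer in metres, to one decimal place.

θ_c = arcsin(985/3029) = 18.98°; cos θ_c = 0.9456.
tᵢ = 2h cos θ_c/V₁ ⇒ h = tᵢ·V₁/(2 cos θ_c) = 0.025·985/(2·0.9456) = 13.02 m.

13.0 m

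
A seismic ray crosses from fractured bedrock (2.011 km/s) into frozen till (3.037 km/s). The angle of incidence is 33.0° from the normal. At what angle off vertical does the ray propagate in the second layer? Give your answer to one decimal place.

55.3°

Snell's law: sin θ₂ = (V₂/V₁)·sin θ₁ = (3.037/2.011)·sin 33.0° = 0.8225.
θ₂ = sin⁻¹(0.8225) = 55.34° (from vertical).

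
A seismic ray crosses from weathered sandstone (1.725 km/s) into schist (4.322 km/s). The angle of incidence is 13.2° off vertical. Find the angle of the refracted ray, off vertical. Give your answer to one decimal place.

Snell's law: sin θ₂ = (V₂/V₁)·sin θ₁ = (4.322/1.725)·sin 13.2° = 0.5721.
θ₂ = arcsin 0.5721 = 34.90° from the normal.

34.9°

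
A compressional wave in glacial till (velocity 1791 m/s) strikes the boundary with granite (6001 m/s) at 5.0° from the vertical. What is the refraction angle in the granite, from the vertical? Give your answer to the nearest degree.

17°

sin θ₁/V₁ = sin θ₂/V₂ ⇒ sin θ₂ = 6001·sin 5.0°/1791 = 6001·0.0872/1791 = 0.2920.
θ₂ = sin⁻¹(0.2920) = 16.98° (from vertical).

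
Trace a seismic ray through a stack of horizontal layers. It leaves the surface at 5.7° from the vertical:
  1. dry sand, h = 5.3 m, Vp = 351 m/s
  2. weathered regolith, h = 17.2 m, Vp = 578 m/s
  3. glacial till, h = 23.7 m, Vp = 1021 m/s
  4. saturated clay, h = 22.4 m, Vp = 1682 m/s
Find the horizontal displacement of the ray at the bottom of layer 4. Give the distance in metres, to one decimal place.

p = sin θ₁/V₁ = sin 5.7°/351 = 2.8296e-04 s/m is conserved through the stack.
Layer 1: θ = 5.70°; offset = 5.3·tan 5.70° = 0.529 m.
Layer 2: sin θ = p·578 = 0.1636 → θ = 9.41°; offset = 17.2·tan 9.41° = 2.851 m.
Layer 3: sin θ = p·1021 = 0.2889 → θ = 16.79°; offset = 23.7·tan 16.79° = 7.152 m.
Layer 4: sin θ = p·1682 = 0.4759 → θ = 28.42°; offset = 22.4·tan 28.42° = 12.122 m.
Total horizontal offset = 22.655 m.

22.7 m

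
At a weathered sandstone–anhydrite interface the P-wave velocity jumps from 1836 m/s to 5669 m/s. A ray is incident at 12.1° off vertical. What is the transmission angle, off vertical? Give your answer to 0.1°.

40.3°

sin θ₁/V₁ = sin θ₂/V₂ ⇒ sin θ₂ = 5669·sin 12.1°/1836 = 5669·0.2096/1836 = 0.6472.
θ₂ = sin⁻¹(0.6472) = 40.33° (from vertical).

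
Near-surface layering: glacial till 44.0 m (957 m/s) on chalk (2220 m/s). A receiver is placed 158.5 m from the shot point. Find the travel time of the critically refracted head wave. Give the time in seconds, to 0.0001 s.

0.1544 s

θ_c = arcsin(V₁/V₂) = arcsin(957/2220) = 25.54°, cos θ_c = 0.9023.
Intercept time tᵢ = 2h cos θ_c / V₁ = 2·44.0·0.9023/957 = 0.08297 s.
t = x/V₂ + tᵢ = 158.5/2220 + 0.08297 = 0.15437 s.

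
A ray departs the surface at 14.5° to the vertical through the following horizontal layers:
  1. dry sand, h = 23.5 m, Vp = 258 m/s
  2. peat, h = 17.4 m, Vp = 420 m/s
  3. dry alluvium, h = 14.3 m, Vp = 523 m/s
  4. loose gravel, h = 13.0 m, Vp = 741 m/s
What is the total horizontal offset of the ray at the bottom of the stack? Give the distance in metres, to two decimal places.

Ray parameter p = sin 14.5° / 258 m/s = 9.7047e-04 s/m.
Layer 1: θ = 14.50°; offset = 23.5·tan 14.50° = 6.0775 m.
Layer 2: sin θ = p·420 = 0.4076 → θ = 24.05°; offset = 17.4·tan 24.05° = 7.7666 m.
Layer 3: sin θ = p·523 = 0.5076 → θ = 30.50°; offset = 14.3·tan 30.50° = 8.4237 m.
Layer 4: sin θ = p·741 = 0.7191 → θ = 45.98°; offset = 13.0·tan 45.98° = 13.4532 m.
Total horizontal offset = 35.7209 m.

35.72 m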